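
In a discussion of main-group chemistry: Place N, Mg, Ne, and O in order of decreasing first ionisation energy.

N is in period 2, group 15; O is in period 2, group 16; Ne is in period 2, group 18; Mg is in period 3, group 2.
Across a period the outer electron is held more tightly (higher IE₁); down a group it sits in a higher shell, more shielded, and comes off more easily.
Neither a single period nor a single group — weigh both effects.
O > Mg: relative to Mg, both the across-period and down-group shifts push O's first ionization energy up.
N > O: this pair runs against the simple trend — see the exception note.
Ne > N: both are in period 2; the period trend gives Ne the larger value.
Note the exception: N has a higher first ionization energy than O, contrary to the simple trend — pairing an electron in O's 2p⁴ costs repulsion energy, so O ionizes more easily than half-filled N (2p³).
Approximate values (kJ/mol): N 1402, O 1314, Ne 2081, Mg 738.
So from highest to lowest: Ne > N > O > Mg.

Ne, N, O, Mg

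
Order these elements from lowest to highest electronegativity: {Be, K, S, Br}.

K < Be < S < Br

Be is in period 2, group 2; S is in period 3, group 16; K is in period 4, group 1; Br is in period 4, group 17.
Electronegativity increases across a period and decreases down a group, tracking effective nuclear charge and atomic size.
Neither a single period nor a single group — weigh both effects.
Be > K: relative to K, both the across-period and down-group shifts push Be's electronegativity up.
S > Be: period and group pull opposite ways; the across-period shift dominates (2.58 vs 1.57).
Br > S: period and group pull opposite ways; the across-period shift dominates (2.96 vs 2.58).
Tabulated electronegativity (Pauling): Be 1.57, S 2.58, K 0.82, Br 2.96.
So from lowest to highest: K < Be < S < Br.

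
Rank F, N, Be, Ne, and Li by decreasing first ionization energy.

Li is in period 2, group 1; Be is in period 2, group 2; N is in period 2, group 15; F is in period 2, group 17; Ne is in period 2, group 18.
Across a period the outer electron is held more tightly (higher IE₁); down a group it sits in a higher shell, more shielded, and comes off more easily.
All lie in period 2, so first ionization energy increases left to right.
So from highest to lowest: Ne > F > N > Be > Li.

Ne > F > N > Be > Li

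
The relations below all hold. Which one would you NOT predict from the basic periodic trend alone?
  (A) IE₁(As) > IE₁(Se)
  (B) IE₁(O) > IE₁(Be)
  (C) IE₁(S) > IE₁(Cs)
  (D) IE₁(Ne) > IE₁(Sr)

The general trend: IE₁ increases across a period and decreases down a group.
(A) As (period 4, group 15) vs Se (period 4, group 16): the stated order contradicts the simple trend.
(B) O (period 2, group 16) vs Be (period 2, group 2): the stated order agrees with the simple trend.
(C) S (period 3, group 16) vs Cs (period 6, group 1): the stated order agrees with the simple trend.
(D) Ne (period 2, group 18) vs Sr (period 5, group 2): the stated order agrees with the simple trend.
The exception is (A): Se (4p⁴) ionizes more easily than half-filled As (4p³).

(A)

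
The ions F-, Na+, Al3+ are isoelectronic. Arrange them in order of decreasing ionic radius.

F- > Na+ > Al3+

All of these have 10 electrons, so size is governed by nuclear charge alone: the more protons, the stronger the pull on the same electron cloud, and the smaller the ion.
Nuclear charges: Al3+ (Z=13), Na+ (Z=11), F- (Z=9).
Largest to smallest: F- > Na+ > Al3+.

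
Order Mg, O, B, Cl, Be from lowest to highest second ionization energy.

Consider each +1 ion: Mg⁺ still has 1 valence electron; O⁺ still has 5 valence electrons; B⁺ still has 2 valence electrons; Cl⁺ still has 6 valence electrons; Be⁺ still has 1 valence electron.
All are still removing valence electrons, so compare the +1 ions as you would atoms: IE_2 generally rises across a period (higher Z_eff) and falls down a group (larger shell), subject to the usual subshell exceptions.
Valence configurations: Mg⁺ [Ne]3s¹, O⁺ [He]2s²2p³, B⁺ [He]2s², Cl⁺ [Ne]3s²3p⁴, Be⁺ [He]2s¹.
The numbers (kJ/mol): Mg 1451, O 3388, B 2427, Cl 2298, Be 1757.
Overall IE_2 order: Mg < Be < Cl < B < O.

Mg < Be < Cl < B < O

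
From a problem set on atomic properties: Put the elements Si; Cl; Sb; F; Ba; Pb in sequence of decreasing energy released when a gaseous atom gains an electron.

Cl > F > Si > Sb > Pb > Ba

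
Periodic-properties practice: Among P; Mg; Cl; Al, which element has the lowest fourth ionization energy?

After 3 electrons have been removed, what remains? P³⁺ still has 2 valence electrons; Mg³⁺ is already 1 electron into the core; Cl³⁺ still has 4 valence electrons; Al³⁺ is the bare [Ne] core.
Pulling an electron out of a noble-gas core costs far more than removing a remaining valence electron, so Mg and Al sit at the high end of IE_4.
Valence configurations: P³⁺ [Ne]3s², Cl³⁺ [Ne]3s²3p².
Tabulated IE_4 (kJ/mol): P 4964, Mg 10543, Cl 5159, Al 11577.
Overall IE_4 order: P < Cl < Mg < Al.

P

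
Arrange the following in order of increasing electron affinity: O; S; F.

O, S, F

O is in period 2, group 16; F is in period 2, group 17; S is in period 3, group 16.
Atoms with high Z_eff and room in the valence shell (especially the halogens) have the most exothermic electron affinities.
Neither a single period nor a single group — weigh both effects.
S > O: this pair runs against the simple trend — see the exception note.
F > S: relative to S, both the across-period and down-group shifts push F's electron affinity up.
Note the exception: S has a higher electron affinity than O, contrary to the simple trend — the compact 2p subshell of O repels the added electron more than S's larger 3p does.
For reference (kJ/mol): O 141, F 328, S 200.
So from lowest to highest: O < S < F.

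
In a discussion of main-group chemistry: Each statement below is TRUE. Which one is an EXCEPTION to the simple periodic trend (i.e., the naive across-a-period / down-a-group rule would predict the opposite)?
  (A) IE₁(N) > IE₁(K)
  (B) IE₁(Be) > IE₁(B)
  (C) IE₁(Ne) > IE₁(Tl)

(B)

The general trend: IE₁ increases across a period and decreases down a group.
(A) N (period 2, group 15) vs K (period 4, group 1): the stated order agrees with the simple trend.
(B) Be (period 2, group 2) vs B (period 2, group 13): the stated order contradicts the simple trend.
(C) Ne (period 2, group 18) vs Tl (period 6, group 13): the stated order agrees with the simple trend.
The exception is (B): removing B's lone 2p electron is easier than breaking Be's filled 2s².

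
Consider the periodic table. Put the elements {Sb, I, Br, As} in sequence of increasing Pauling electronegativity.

As is in period 4, group 15; Br is in period 4, group 17; Sb is in period 5, group 15; I is in period 5, group 17.
EN rises left→right (higher Z_eff, smaller atoms) and falls top→bottom (larger, more shielded atoms).
These span different periods and groups, so the two trends combine.
As > Sb: they share group 15; the group trend gives As the larger value.
I > As: the two effects oppose for this pair; the across-period effect wins (2.66 vs 2.18).
Br > I: they share group 17; the group trend gives Br the larger value.
For reference (Pauling): As 2.18, Br 2.96, Sb 2.05, I 2.66.
So from lowest to highest: Sb < As < I < Br.

Sb < As < I < Br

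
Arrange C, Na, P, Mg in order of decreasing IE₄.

After 3 electrons have been removed, what remains? C³⁺ still has 1 valence electron; Na³⁺ is already 2 electrons into the core; P³⁺ still has 2 valence electrons; Mg³⁺ is already 1 electron into the core.
Core electrons are held far more tightly than valence electrons, so Na and Mg top the IE_4 order.
Valence configurations: C³⁺ [He]2s¹, P³⁺ [Ne]3s².
The numbers (kJ/mol): C 6223, Na 9543, P 4964, Mg 10543.
Hence IE_4: P < C < Na < Mg.

Mg > Na > C > P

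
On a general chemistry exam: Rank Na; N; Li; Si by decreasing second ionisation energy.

Consider each +1 ion: Na⁺ is the bare [Ne] core; N⁺ still has 4 valence electrons; Li⁺ is the bare [He] core; Si⁺ still has 3 valence electrons.
Pulling an electron out of a noble-gas core costs far more than removing a remaining valence electron, so Na and Li sit at the high end of IE_2.
Valence configurations: N⁺ [He]2s²2p², Si⁺ [Ne]3s²3p¹.
Approximate IE_2 values (kJ/mol): Na 4562, N 2856, Li 7298, Si 1577.
Overall IE_2 order: Si < N < Na < Li.

Li > Na > N > Si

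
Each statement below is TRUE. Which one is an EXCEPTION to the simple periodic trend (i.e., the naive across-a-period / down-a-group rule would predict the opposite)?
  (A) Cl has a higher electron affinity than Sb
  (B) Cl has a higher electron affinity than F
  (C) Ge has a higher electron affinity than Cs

(B)

The general trend: electron affinity increases across a period and decreases down a group.
(A) Cl (period 3, group 17) vs Sb (period 5, group 15): the stated order agrees with the simple trend.
(B) Cl (period 3, group 17) vs F (period 2, group 17): the stated order contradicts the simple trend.
(C) Ge (period 4, group 14) vs Cs (period 6, group 1): the stated order agrees with the simple trend.
The exception is (B): F's small 2p subshell makes the incoming electron feel strong e⁻–e⁻ repulsion, so Cl actually releases more energy on gaining an electron.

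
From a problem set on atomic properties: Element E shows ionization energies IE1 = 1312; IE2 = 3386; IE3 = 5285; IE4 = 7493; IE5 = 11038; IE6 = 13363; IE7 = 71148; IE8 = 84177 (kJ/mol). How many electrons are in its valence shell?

6

Look for the largest jump between consecutive ionization energies: IE7/IE6 ≈ 5.3, far larger than any earlier ratio.
That jump marks the point where a core electron is being removed. So the atom has 6 valence electrons.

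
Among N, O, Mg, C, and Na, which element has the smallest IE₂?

Mg

After 1 electron has been removed, what remains? N⁺ still has 4 valence electrons; O⁺ still has 5 valence electrons; Mg⁺ still has 1 valence electron; C⁺ still has 3 valence electrons; Na⁺ is the bare [Ne] core.
Breaking into a closed-shell core is much more expensive than removing a leftover valence electron — Na has the largest IE_2 here.
Valence configurations: N⁺ [He]2s²2p², O⁺ [He]2s²2p³, Mg⁺ [Ne]3s¹, C⁺ [He]2s²2p¹.
Tabulated IE_2 (kJ/mol): N 2856, O 3388, Mg 1451, C 2353, Na 4562.
Overall IE_2 order: Mg < C < N < O < Na.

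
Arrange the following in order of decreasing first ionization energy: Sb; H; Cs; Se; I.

H, I, Se, Sb, Cs

H is in period 1, group 1; Se is in period 4, group 16; Sb is in period 5, group 15; I is in period 5, group 17; Cs is in period 6, group 1.
Removing the outermost electron gets harder across a period and easier down a group.
Neither a single period nor a single group — weigh both effects.
Sb > Cs: relative to Cs, both the across-period and down-group shifts push Sb's first ionization energy up.
Se > Sb: relative to Sb, both the across-period and down-group shifts push Se's first ionization energy up.
I > Se: period and group pull opposite ways; the across-period shift dominates (1008 vs 941 kJ/mol).
H > I: the two effects oppose for this pair; the down-group effect wins (1312 vs 1008 kJ/mol).
For reference (kJ/mol): H 1312, Se 941, Sb 831, I 1008, Cs 376.
So from highest to lowest: H > I > Se > Sb > Cs.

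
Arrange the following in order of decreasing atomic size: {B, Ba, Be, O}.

Be is in period 2, group 2; B is in period 2, group 13; O is in period 2, group 16; Ba is in period 6, group 2.
Across a period the added protons contract the valence shell; down a group each new principal shell makes the atom larger.
Neither a single period nor a single group — weigh both effects.
B > O: both are in period 2; the period trend gives B the larger value.
Be > B: Be lies to the left of B in period 2, so the across-period effect alone puts Be larger.
Ba > Be: they share group 2; the group trend gives Ba the larger value.
Tabulated atomic radius (pm): Be 102, B 85, O 63, Ba 196.
So from largest to smallest: Ba > Be > B > O.

Ba > Be > B > O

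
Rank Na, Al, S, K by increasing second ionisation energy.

After 1 electron has been removed, what remains? Na⁺ is the bare [Ne] core; Al⁺ still has 2 valence electrons; S⁺ still has 5 valence electrons; K⁺ is the bare [Ar] core.
Breaking into a closed-shell core is much more expensive than removing a leftover valence electron — K and Na have the largest IE_2 here.
Valence configurations: Al⁺ [Ne]3s², S⁺ [Ne]3s²3p³.
The numbers (kJ/mol): Na 4562, Al 1817, S 2252, K 3052.
Putting it together, IE_2: Al < S < K < Na.

Al < S < K < Na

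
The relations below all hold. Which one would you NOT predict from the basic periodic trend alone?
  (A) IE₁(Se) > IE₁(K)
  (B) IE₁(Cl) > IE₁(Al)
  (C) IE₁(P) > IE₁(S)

(C)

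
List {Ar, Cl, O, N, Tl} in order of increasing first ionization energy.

Tl < Cl < O < N < Ar

N is in period 2, group 15; O is in period 2, group 16; Cl is in period 3, group 17; Ar is in period 3, group 18; Tl is in period 6, group 13.
First ionization energy rises across a period (greater Z_eff holds electrons more tightly) and falls down a group (valence electrons are farther from the nucleus).
Neither a single period nor a single group — weigh both effects.
Cl > Tl: relative to Tl, both the across-period and down-group shifts push Cl's first ionization energy up.
O > Cl: period and group pull opposite ways; the down-group shift dominates (1314 vs 1251 kJ/mol).
N > O: this pair runs against the simple trend — see the exception note.
Ar > N: period and group pull opposite ways; the across-period shift dominates (1521 vs 1402 kJ/mol).
Note the exception: N has a higher first ionization energy than O, contrary to the simple trend — pairing an electron in O's 2p⁴ costs repulsion energy, so O ionizes more easily than half-filled N (2p³).
For reference (kJ/mol): N 1402, O 1314, Cl 1251, Ar 1521, Tl 589.
So from lowest to highest: Tl < Cl < O < N < Ar.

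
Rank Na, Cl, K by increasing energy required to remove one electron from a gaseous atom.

Na is in period 3, group 1; Cl is in period 3, group 17; K is in period 4, group 1.
Across a period the outer electron is held more tightly (higher IE₁); down a group it sits in a higher shell, more shielded, and comes off more easily.
These span different periods and groups, so the two trends combine.
Na > K: they share group 1; the group trend gives Na the larger value.
Cl > Na: Cl lies to the right of Na in period 3, so the across-period effect alone puts Cl higher.
For reference (kJ/mol): Na 496, Cl 1251, K 419.
So from lowest to highest: K < Na < Cl.

K < Na < Cl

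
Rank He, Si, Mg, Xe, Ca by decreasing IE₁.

He > Xe > Si > Mg > Ca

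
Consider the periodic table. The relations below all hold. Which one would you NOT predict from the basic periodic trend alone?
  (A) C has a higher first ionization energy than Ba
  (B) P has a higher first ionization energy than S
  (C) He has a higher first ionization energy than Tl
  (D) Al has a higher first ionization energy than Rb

The general trend: first ionization energy increases across a period and decreases down a group.
(A) C (period 2, group 14) vs Ba (period 6, group 2): the stated order agrees with the simple trend.
(B) P (period 3, group 15) vs S (period 3, group 16): the stated order contradicts the simple trend.
(C) He (period 1, group 18) vs Tl (period 6, group 13): the stated order agrees with the simple trend.
(D) Al (period 3, group 13) vs Rb (period 5, group 1): the stated order agrees with the simple trend.
The exception is (B): S (3p⁴) ionizes more easily than half-filled P (3p³) because the paired 3p electron in S is pushed out by e⁻–e⁻ repulsion.

(B)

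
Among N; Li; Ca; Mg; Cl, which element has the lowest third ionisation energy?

The third ionization energy removes an electron from the +2 ion. For each element: N²⁺ still has 3 valence electrons; Li²⁺ is already 1 electron into the core; Ca²⁺ is the bare [Ar] core; Mg²⁺ is the bare [Ne] core; Cl²⁺ still has 5 valence electrons.
Core electrons are held far more tightly than valence electrons, so Ca, Mg and Li top the IE_3 order.
Valence configurations: N²⁺ [He]2s²2p¹, Cl²⁺ [Ne]3s²3p³.
Tabulated IE_3 (kJ/mol): N 4578, Li 11815, Ca 4912, Mg 7733, Cl 3822.
Overall IE_3 order: Cl < N < Ca < Mg < Li.

Cl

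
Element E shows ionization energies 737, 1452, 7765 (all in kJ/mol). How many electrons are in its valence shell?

Look for the largest jump between consecutive ionization energies: IE3/IE2 ≈ 5.3, far larger than any earlier ratio.
That jump marks the point where a core electron is being removed. So the atom has 2 valence electrons.

2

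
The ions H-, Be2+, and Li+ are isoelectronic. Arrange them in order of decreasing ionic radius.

H-, Li+, Be2+

All of these have 2 electrons, so size is governed by nuclear charge alone: the more protons, the stronger the pull on the same electron cloud, and the smaller the ion.
Nuclear charges: Be2+ (Z=4), Li+ (Z=3), H- (Z=1).
Largest to smallest: H- > Li+ > Be2+.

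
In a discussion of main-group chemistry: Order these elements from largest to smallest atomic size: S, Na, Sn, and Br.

Na is in period 3, group 1; S is in period 3, group 16; Br is in period 4, group 17; Sn is in period 5, group 14.
Moving right in a period, electrons are added to the same shell under a stronger nuclear pull, so atoms get smaller; moving down, a new shell is opened and atoms get larger.
These span different periods and groups, so the two trends combine.
Br > S: period and group pull opposite ways; the down-group shift dominates (114 vs 103 pm).
Sn > Br: relative to Br, both the across-period and down-group shifts push Sn's atomic radius up.
Na > Sn: the two effects oppose for this pair; the across-period effect wins (155 vs 140 pm).
Approximate values (pm): Na 155, S 103, Br 114, Sn 140.
So from largest to smallest: Na > Sn > Br > S.

Na > Sn > Br > S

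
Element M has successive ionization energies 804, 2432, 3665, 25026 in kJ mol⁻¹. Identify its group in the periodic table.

Group 13

Look for the largest jump between consecutive ionization energies: IE4/IE3 ≈ 6.8, far larger than any earlier ratio.
That jump marks the point where a core electron is being removed. So the atom has 3 valence electrons.
A main-group element with 3 valence electrons is in group 13.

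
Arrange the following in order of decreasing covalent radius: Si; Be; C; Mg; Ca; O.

Be is in period 2, group 2; C is in period 2, group 14; O is in period 2, group 16; Mg is in period 3, group 2; Si is in period 3, group 14; Ca is in period 4, group 2.
Moving right in a period, electrons are added to the same shell under a stronger nuclear pull, so atoms get smaller; moving down, a new shell is opened and atoms get larger.
Here both period and group differ, so the two effects have to be weighed against each other.
C > O: C lies to the left of O in period 2, so the across-period effect alone puts C larger.
Be > C: both are in period 2; the period trend gives Be the larger value.
Si > Be: period and group pull opposite ways; the down-group shift dominates (116 vs 102 pm).
Mg > Si: Mg lies to the left of Si in period 3, so the across-period effect alone puts Mg larger.
Ca > Mg: Ca sits below Mg in group 2, so the down-group effect alone puts Ca larger.
For reference (pm): Be 102, C 75, O 63, Mg 139, Si 116, Ca 171.
So from largest to smallest: Ca > Mg > Si > Be > C > O.

Ca, Mg, Si, Be, C, O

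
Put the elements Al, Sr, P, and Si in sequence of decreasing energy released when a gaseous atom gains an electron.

Si, P, Al, Sr

Atoms with high Z_eff and room in the valence shell (especially the halogens) have the most exothermic electron affinities.
Here both period and group differ, so the two effects have to be weighed against each other.
Al > Sr: relative to Sr, both the across-period and down-group shifts push Al's electron affinity up.
P > Al: both are in period 3; the period trend gives P the larger value.
Si > P: this pair runs against the simple trend — see the exception note.
Note the exception: Si has a higher electron affinity than P, contrary to the simple trend — adding an electron to P's half-filled 3p³ is unfavourable, so Si (3p²) has the more exothermic EA.
Tabulated electron affinity (kJ/mol): Al 42, Si 134, P 72, Sr 5.
So from highest to lowest: Si > P > Al > Sr.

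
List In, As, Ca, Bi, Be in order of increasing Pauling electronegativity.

Be is in period 2, group 2; Ca is in period 4, group 2; As is in period 4, group 15; In is in period 5, group 13; Bi is in period 6, group 15.
Atoms toward the upper right of the periodic table pull bonding electrons most strongly.
Here both period and group differ, so the two effects have to be weighed against each other.
Be > Ca: Be sits above Ca in group 2, so the down-group effect alone puts Be higher.
In > Be: period and group pull opposite ways; the across-period shift dominates (1.78 vs 1.57).
Bi > In: the two effects oppose for this pair; the across-period effect wins (2.02 vs 1.78).
As > Bi: they share group 15; the group trend gives As the larger value.
Tabulated electronegativity (Pauling): Be 1.57, Ca 1.00, As 2.18, In 1.78, Bi 2.02.
So from lowest to highest: Ca < Be < In < Bi < As.

Ca < Be < In < Bi < As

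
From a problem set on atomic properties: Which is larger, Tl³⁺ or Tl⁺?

Both ions have Z = 81 protons, but Tl³⁺ has lost more electrons, so its remaining electrons feel a larger effective nuclear charge per electron and are pulled in more tightly.
Higher positive charge → smaller ion, so Tl⁺ > Tl³⁺.

Tl⁺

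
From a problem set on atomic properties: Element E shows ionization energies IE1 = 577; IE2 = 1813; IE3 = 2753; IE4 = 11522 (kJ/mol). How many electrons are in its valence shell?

3

Look for the largest jump between consecutive ionization energies: IE4/IE3 ≈ 4.2, far larger than any earlier ratio.
That jump marks the point where a core electron is being removed. So the atom has 3 valence electrons.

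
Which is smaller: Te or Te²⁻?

Forming Te²⁻ adds 2 electrons to Te. More electron–electron repulsion in the same shell, with unchanged nuclear charge, lets the cloud expand.
An anion is larger than its parent atom: Te²⁻ > Te.

Te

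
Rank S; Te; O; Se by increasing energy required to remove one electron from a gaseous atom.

Te < Se < S < O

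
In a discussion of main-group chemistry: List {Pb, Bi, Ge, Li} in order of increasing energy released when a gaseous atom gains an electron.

Li is in period 2, group 1; Ge is in period 4, group 14; Pb is in period 6, group 14; Bi is in period 6, group 15.
Atoms with high Z_eff and room in the valence shell (especially the halogens) have the most exothermic electron affinities.
Here both period and group differ, so the two effects have to be weighed against each other.
Li > Pb: period and group pull opposite ways; the down-group shift dominates (60 vs 35 kJ/mol).
Bi > Li: the two effects oppose for this pair; the across-period effect wins (91 vs 60 kJ/mol).
Ge > Bi: the two effects oppose for this pair; the down-group effect wins (119 vs 91 kJ/mol).
For reference (kJ/mol): Li 60, Ge 119, Pb 35, Bi 91.
So from lowest to highest: Pb < Li < Bi < Ge.

Pb, Li, Bi, Ge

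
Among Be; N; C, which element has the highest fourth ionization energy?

Be

IE_4 is the cost of taking one more electron from the +3 cation: Be³⁺ is already 1 electron into the core; N³⁺ still has 2 valence electrons; C³⁺ still has 1 valence electron.
Core electrons are held far more tightly than valence electrons, so Be tops the IE_4 order.
Valence configurations: N³⁺ [He]2s², C³⁺ [He]2s¹.
The numbers (kJ/mol): Be 21007, N 7475, C 6223.
Overall IE_4 order: C < N < Be.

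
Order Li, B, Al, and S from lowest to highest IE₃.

After 2 electrons have been removed, what remains? Li²⁺ is already 1 electron into the core; B²⁺ still has 1 valence electron; Al²⁺ still has 1 valence electron; S²⁺ still has 4 valence electrons.
Pulling an electron out of a noble-gas core costs far more than removing a remaining valence electron, so Li sits at the high end of IE_3.
Valence configurations: B²⁺ [He]2s¹, Al²⁺ [Ne]3s¹, S²⁺ [Ne]3s²3p².
Tabulated IE_3 (kJ/mol): Li 11815, B 3660, Al 2745, S 3357.
Putting it together, IE_3: Al < S < B < Li.

Al < S < B < Li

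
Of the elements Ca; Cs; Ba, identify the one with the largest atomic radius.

Cs

Ca is in period 4, group 2; Cs is in period 6, group 1; Ba is in period 6, group 2.
Moving right in a period, electrons are added to the same shell under a stronger nuclear pull, so atoms get smaller; moving down, a new shell is opened and atoms get larger.
Neither a single period nor a single group — weigh both effects.
Ba > Ca: they share group 2; the group trend gives Ba the larger value.
Cs > Ba: Cs lies to the left of Ba in period 6, so the across-period effect alone puts Cs larger.
For reference (pm): Ca 171, Cs 232, Ba 196.
The largest atomic radius among these belongs to Cs.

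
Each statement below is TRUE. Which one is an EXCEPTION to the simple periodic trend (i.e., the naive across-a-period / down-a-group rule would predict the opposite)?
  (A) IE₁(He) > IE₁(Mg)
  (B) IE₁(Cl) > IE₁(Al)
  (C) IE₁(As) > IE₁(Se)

The general trend: first ionisation energy increases across a period and decreases down a group.
(A) He (period 1, group 18) vs Mg (period 3, group 2): the stated order agrees with the simple trend.
(B) Cl (period 3, group 17) vs Al (period 3, group 13): the stated order agrees with the simple trend.
(C) As (period 4, group 15) vs Se (period 4, group 16): the stated order contradicts the simple trend.
The exception is (C): Se (4p⁴) ionizes more easily than half-filled As (4p³).

(C)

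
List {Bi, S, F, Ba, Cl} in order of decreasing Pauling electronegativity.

F > Cl > S > Bi > Ba

F is in period 2, group 17; S is in period 3, group 16; Cl is in period 3, group 17; Ba is in period 6, group 2; Bi is in period 6, group 15.
Atoms toward the upper right of the periodic table pull bonding electrons most strongly.
Here both period and group differ, so the two effects have to be weighed against each other.
Bi > Ba: both are in period 6; the period trend gives Bi the larger value.
S > Bi: relative to Bi, both the across-period and down-group shifts push S's electronegativity up.
Cl > S: Cl lies to the right of S in period 3, so the across-period effect alone puts Cl higher.
F > Cl: they share group 17; the group trend gives F the larger value.
Approximate values (Pauling): F 3.98, S 2.58, Cl 3.16, Ba 0.89, Bi 2.02.
So from highest to lowest: F > Cl > S > Bi > Ba.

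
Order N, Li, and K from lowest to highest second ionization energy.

N < K < Li

Consider each +1 ion: N⁺ still has 4 valence electrons; Li⁺ is the bare [He] core; K⁺ is the bare [Ar] core.
Breaking into a closed-shell core is much more expensive than removing a leftover valence electron — K and Li have the largest IE_2 here.
Approximate IE_2 values (kJ/mol): N 2856, Li 7298, K 3052.
Overall IE_2 order: N < K < Li.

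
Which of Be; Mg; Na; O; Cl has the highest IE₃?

Be

Consider each +2 ion: Be²⁺ is the bare [He] core; Mg²⁺ is the bare [Ne] core; Na²⁺ is already 1 electron into the core; O²⁺ still has 4 valence electrons; Cl²⁺ still has 5 valence electrons.
Pulling an electron out of a noble-gas core costs far more than removing a remaining valence electron, so Na, Mg and Be sit at the high end of IE_3.
Valence configurations: O²⁺ [He]2s²2p², Cl²⁺ [Ne]3s²3p³.
Tabulated IE_3 (kJ/mol): Be 14849, Mg 7733, Na 6910, O 5300, Cl 3822.
Putting it together, IE_3: Cl < O < Na < Mg < Be.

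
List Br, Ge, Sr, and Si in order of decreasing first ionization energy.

Br > Si > Ge > Sr

Si is in period 3, group 14; Ge is in period 4, group 14; Br is in period 4, group 17; Sr is in period 5, group 2.
Across a period the outer electron is held more tightly (higher IE₁); down a group it sits in a higher shell, more shielded, and comes off more easily.
These span different periods and groups, so the two trends combine.
Ge > Sr: both effects reinforce here, so Ge is clearly the higher of the two.
Si > Ge: they share group 14; the group trend gives Si the larger value.
Br > Si: the two effects oppose for this pair; the across-period effect wins (1140 vs 786 kJ/mol).
For reference (kJ/mol): Si 786, Ge 762, Br 1140, Sr 550.
So from highest to lowest: Br > Si > Ge > Sr.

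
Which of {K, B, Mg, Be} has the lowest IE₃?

B

After 2 electrons have been removed, what remains? K²⁺ is already 1 electron into the core; B²⁺ still has 1 valence electron; Mg²⁺ is the bare [Ne] core; Be²⁺ is the bare [He] core.
Breaking into a closed-shell core is much more expensive than removing a leftover valence electron — K, Mg and Be have the largest IE_3 here.
Tabulated IE_3 (kJ/mol): K 4420, B 3660, Mg 7733, Be 14849.
Hence IE_3: B < K < Mg < Be.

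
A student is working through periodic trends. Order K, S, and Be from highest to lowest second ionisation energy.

K > S > Be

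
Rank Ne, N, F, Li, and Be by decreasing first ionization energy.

Ne > F > N > Be > Li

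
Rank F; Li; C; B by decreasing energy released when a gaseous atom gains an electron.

Li is in period 2, group 1; B is in period 2, group 13; C is in period 2, group 14; F is in period 2, group 17.
Atoms with high Z_eff and room in the valence shell (especially the halogens) have the most exothermic electron affinities.
All lie in period 2; the across-period trend (electron affinity increases left to right) applies, with the exception below.
Note the exception: Li has a higher electron affinity than B, contrary to the simple trend — B's ns²np¹ configuration gives only a small electron affinity — the sparsely filled np subshell binds an added electron weakly.
For reference (kJ/mol): Li 60, B 27, C 122, F 328.
So from highest to lowest: F > C > Li > B.

F > C > Li > B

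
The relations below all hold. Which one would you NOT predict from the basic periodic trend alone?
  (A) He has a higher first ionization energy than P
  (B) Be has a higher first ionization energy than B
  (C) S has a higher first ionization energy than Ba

The general trend: first ionization energy increases across a period and decreases down a group.
(A) He (period 1, group 18) vs P (period 3, group 15): the stated order agrees with the simple trend.
(B) Be (period 2, group 2) vs B (period 2, group 13): the stated order contradicts the simple trend.
(C) S (period 3, group 16) vs Ba (period 6, group 2): the stated order agrees with the simple trend.
The exception is (B): removing B's lone 2p electron is easier than breaking Be's filled 2s².

(B)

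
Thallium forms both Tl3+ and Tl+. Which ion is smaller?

Both ions have Z = 81 protons, but Tl3+ has lost more electrons, so its remaining electrons feel a larger effective nuclear charge per electron and are pulled in more tightly.
Higher positive charge → smaller ion, so Tl+ > Tl3+.

Tl3+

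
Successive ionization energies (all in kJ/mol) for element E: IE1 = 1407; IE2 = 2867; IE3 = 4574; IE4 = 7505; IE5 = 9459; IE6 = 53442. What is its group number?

Look for the largest jump between consecutive ionization energies: IE6/IE5 ≈ 5.6, far larger than any earlier ratio.
That jump marks the point where a core electron is being removed. So the atom has 5 valence electrons.
A main-group element with 5 valence electrons is in group 15.

Group 15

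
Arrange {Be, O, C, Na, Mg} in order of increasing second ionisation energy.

After 1 electron has been removed, what remains? Be⁺ still has 1 valence electron; O⁺ still has 5 valence electrons; C⁺ still has 3 valence electrons; Na⁺ is the bare [Ne] core; Mg⁺ still has 1 valence electron.
Breaking into a closed-shell core is much more expensive than removing a leftover valence electron — Na has the largest IE_2 here.
Valence configurations: Be⁺ [He]2s¹, O⁺ [He]2s²2p³, C⁺ [He]2s²2p¹, Mg⁺ [Ne]3s¹.
The numbers (kJ/mol): Be 1757, O 3388, C 2353, Na 4562, Mg 1451.
So the second ionization energies run Mg < Be < C < O < Na.

Mg, Be, C, O, Na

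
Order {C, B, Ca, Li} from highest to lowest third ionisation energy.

Li > Ca > C > B

IE_3 is the cost of taking one more electron from the +2 cation: C²⁺ still has 2 valence electrons; B²⁺ still has 1 valence electron; Ca²⁺ is the bare [Ar] core; Li²⁺ is already 1 electron into the core.
Pulling an electron out of a noble-gas core costs far more than removing a remaining valence electron, so Ca and Li sit at the high end of IE_3.
Valence configurations: C²⁺ [He]2s², B²⁺ [He]2s¹.
Approximate IE_3 values (kJ/mol): C 4620, B 3660, Ca 4912, Li 11815.
So the third ionization energies run B < C < Ca < Li.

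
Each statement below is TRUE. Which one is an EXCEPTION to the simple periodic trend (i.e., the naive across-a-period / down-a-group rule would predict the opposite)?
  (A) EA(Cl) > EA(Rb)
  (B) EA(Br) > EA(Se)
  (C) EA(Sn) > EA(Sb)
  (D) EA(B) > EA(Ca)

(C)

The general trend: electron affinity increases across a period and decreases down a group.
(A) Cl (period 3, group 17) vs Rb (period 5, group 1): the stated order agrees with the simple trend.
(B) Br (period 4, group 17) vs Se (period 4, group 16): the stated order agrees with the simple trend.
(C) Sn (period 5, group 14) vs Sb (period 5, group 15): the stated order contradicts the simple trend.
(D) B (period 2, group 13) vs Ca (period 4, group 2): the stated order agrees with the simple trend.
The exception is (C): adding an electron to Sb's half-filled 5p³ is unfavourable, so Sn has the more exothermic EA.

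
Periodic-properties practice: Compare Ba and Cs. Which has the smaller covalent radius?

Ba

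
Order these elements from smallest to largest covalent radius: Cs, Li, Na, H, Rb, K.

H is in period 1, group 1; Li is in period 2, group 1; Na is in period 3, group 1; K is in period 4, group 1; Rb is in period 5, group 1; Cs is in period 6, group 1.
Radius decreases left→right (rising Z_eff, same n) and increases top→bottom (higher n).
All are in group 1, so atomic radius increases down the group.
So from smallest to largest: H < Li < Na < K < Rb < Cs.

H, Li, Na, K, Rb, Cs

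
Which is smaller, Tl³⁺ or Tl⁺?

Both ions have Z = 81 protons, but Tl³⁺ has lost more electrons, so its remaining electrons feel a larger effective nuclear charge per electron and are pulled in more tightly.
Higher positive charge → smaller ion, so Tl⁺ > Tl³⁺.

Tl³⁺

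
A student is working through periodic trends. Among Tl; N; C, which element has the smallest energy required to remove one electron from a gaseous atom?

C is in period 2, group 14; N is in period 2, group 15; Tl is in period 6, group 13.
IE₁ increases left→right with effective nuclear charge and decreases top→bottom as the valence shell moves farther out.
These span different periods and groups, so the two trends combine.
C > Tl: both effects reinforce here, so C is clearly the higher of the two.
N > C: both are in period 2; the period trend gives N the larger value.
Approximate values (kJ/mol): C 1086, N 1402, Tl 589.
The smallest energy required to remove one electron from a gaseous atom among these belongs to Tl.

Tl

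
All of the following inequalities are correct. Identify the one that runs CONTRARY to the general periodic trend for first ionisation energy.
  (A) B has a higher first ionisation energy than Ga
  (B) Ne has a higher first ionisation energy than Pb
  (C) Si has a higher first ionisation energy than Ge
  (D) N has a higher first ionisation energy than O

(D)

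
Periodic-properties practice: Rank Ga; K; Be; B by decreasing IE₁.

IE₁ increases left→right with effective nuclear charge and decreases top→bottom as the valence shell moves farther out.
These span different periods and groups, so the two trends combine.
Ga > K: both are in period 4; the period trend gives Ga the larger value.
B > Ga: B sits above Ga in group 13, so the down-group effect alone puts B higher.
Be > B: this pair runs against the simple trend — see the exception note.
Note the exception: Be has a higher first ionization energy than B, contrary to the simple trend — removing B's lone 2p electron is easier than breaking Be's filled 2s².
Approximate values (kJ/mol): Be 900, B 801, K 419, Ga 579.
So from highest to lowest: Be > B > Ga > K.

Be > B > Ga > K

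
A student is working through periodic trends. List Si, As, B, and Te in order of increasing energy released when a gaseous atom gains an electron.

Atoms with high Z_eff and room in the valence shell (especially the halogens) have the most exothermic electron affinities.
These sit on a diagonal, where the across-period and down-group effects partly cancel.
As > B: the two effects oppose for this pair; the across-period effect wins (78 vs 27 kJ/mol).
Si > As: period and group pull opposite ways; the down-group shift dominates (134 vs 78 kJ/mol).
Te > Si: the two effects oppose for this pair; the across-period effect wins (190 vs 134 kJ/mol).
Approximate values (kJ/mol): B 27, Si 134, As 78, Te 190.
So from lowest to highest: B < As < Si < Te.

B < As < Si < Te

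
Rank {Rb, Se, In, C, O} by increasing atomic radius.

C is in period 2, group 14; O is in period 2, group 16; Se is in period 4, group 16; Rb is in period 5, group 1; In is in period 5, group 13.
Across a period the added protons contract the valence shell; down a group each new principal shell makes the atom larger.
Neither a single period nor a single group — weigh both effects.
C > O: C lies to the left of O in period 2, so the across-period effect alone puts C larger.
Se > C: the two effects oppose for this pair; the down-group effect wins (116 vs 75 pm).
In > Se: both effects reinforce here, so In is clearly the larger of the two.
Rb > In: both are in period 5; the period trend gives Rb the larger value.
For reference (pm): C 75, O 63, Se 116, Rb 210, In 142.
So from smallest to largest: O < C < Se < In < Rb.

O < C < Se < In < Rb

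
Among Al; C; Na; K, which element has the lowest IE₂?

IE_2 is the cost of taking one more electron from the +1 cation: Al⁺ still has 2 valence electrons; C⁺ still has 3 valence electrons; Na⁺ is the bare [Ne] core; K⁺ is the bare [Ar] core.
Pulling an electron out of a noble-gas core costs far more than removing a remaining valence electron, so K and Na sit at the high end of IE_2.
Valence configurations: Al⁺ [Ne]3s², C⁺ [He]2s²2p¹.
Tabulated IE_2 (kJ/mol): Al 1817, C 2353, Na 4562, K 3052.
Overall IE_2 order: Al < C < K < Na.

Al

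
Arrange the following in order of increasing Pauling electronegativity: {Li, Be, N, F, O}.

Li is in period 2, group 1; Be is in period 2, group 2; N is in period 2, group 15; O is in period 2, group 16; F is in period 2, group 17.
Electronegativity increases across a period and decreases down a group, tracking effective nuclear charge and atomic size.
All lie in period 2, so electronegativity increases left to right.
So from lowest to highest: Li < Be < N < O < F.

Li, Be, N, O, F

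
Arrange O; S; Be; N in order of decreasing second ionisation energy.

The second ionization energy removes an electron from the +1 ion. For each element: O⁺ still has 5 valence electrons; S⁺ still has 5 valence electrons; Be⁺ still has 1 valence electron; N⁺ still has 4 valence electrons.
All are still removing valence electrons, so compare the +1 ions as you would atoms: IE_2 generally rises across a period (higher Z_eff) and falls down a group (larger shell), subject to the usual subshell exceptions.
Valence configurations: O⁺ [He]2s²2p³, S⁺ [Ne]3s²3p³, Be⁺ [He]2s¹, N⁺ [He]2s²2p².
The numbers (kJ/mol): O 3388, S 2252, Be 1757, N 2856.
Overall IE_2 order: Be < S < N < O.

O, N, S, Be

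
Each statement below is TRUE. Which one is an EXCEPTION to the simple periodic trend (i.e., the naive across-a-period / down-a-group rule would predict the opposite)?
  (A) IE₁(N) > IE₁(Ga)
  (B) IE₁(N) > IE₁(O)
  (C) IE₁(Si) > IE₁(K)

(B)

The general trend: IE₁ increases across a period and decreases down a group.
(A) N (period 2, group 15) vs Ga (period 4, group 13): the stated order agrees with the simple trend.
(B) N (period 2, group 15) vs O (period 2, group 16): the stated order contradicts the simple trend.
(C) Si (period 3, group 14) vs K (period 4, group 1): the stated order agrees with the simple trend.
The exception is (B): pairing an electron in O's 2p⁴ costs repulsion energy, so O ionizes more easily than half-filled N (2p³).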